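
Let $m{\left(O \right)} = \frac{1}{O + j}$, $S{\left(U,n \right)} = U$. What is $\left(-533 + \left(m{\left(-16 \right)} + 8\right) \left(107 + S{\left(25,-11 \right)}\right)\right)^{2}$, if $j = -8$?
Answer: $\frac{1071225}{4} \approx 2.6781 \cdot 10^{5}$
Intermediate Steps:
$m{\left(O \right)} = \frac{1}{-8 + O}$ ($m{\left(O \right)} = \frac{1}{O - 8} = \frac{1}{-8 + O}$)
$\left(-533 + \left(m{\left(-16 \right)} + 8\right) \left(107 + S{\left(25,-11 \right)}\right)\right)^{2} = \left(-533 + \left(\frac{1}{-8 - 16} + 8\right) \left(107 + 25\right)\right)^{2} = \left(-533 + \left(\frac{1}{-24} + 8\right) 132\right)^{2} = \left(-533 + \left(- \frac{1}{24} + 8\right) 132\right)^{2} = \left(-533 + \frac{191}{24} \cdot 132\right)^{2} = \left(-533 + \frac{2101}{2}\right)^{2} = \left(\frac{1035}{2}\right)^{2} = \frac{1071225}{4}$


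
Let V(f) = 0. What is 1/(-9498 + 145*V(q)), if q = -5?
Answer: -1/9498 ≈ -0.00010529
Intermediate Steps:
1/(-9498 + 145*V(q)) = 1/(-9498 + 145*0) = 1/(-9498 + 0) = 1/(-9498) = -1/9498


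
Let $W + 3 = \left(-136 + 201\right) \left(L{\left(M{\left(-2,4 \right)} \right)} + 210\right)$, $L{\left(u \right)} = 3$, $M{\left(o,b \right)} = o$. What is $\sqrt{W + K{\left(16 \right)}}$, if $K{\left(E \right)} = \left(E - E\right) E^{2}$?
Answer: $3 \sqrt{1538} \approx 117.65$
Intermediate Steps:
$K{\left(E \right)} = 0$ ($K{\left(E \right)} = 0 E^{2} = 0$)
$W = 13842$ ($W = -3 + \left(-136 + 201\right) \left(3 + 210\right) = -3 + 65 \cdot 213 = -3 + 13845 = 13842$)
$\sqrt{W + K{\left(16 \right)}} = \sqrt{13842 + 0} = \sqrt{13842} = 3 \sqrt{1538}$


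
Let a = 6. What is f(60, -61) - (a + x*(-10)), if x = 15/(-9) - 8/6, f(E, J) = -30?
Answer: -66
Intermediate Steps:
x = -3 (x = 15*(-⅑) - 8*⅙ = -5/3 - 4/3 = -3)
f(60, -61) - (a + x*(-10)) = -30 - (6 - 3*(-10)) = -30 - (6 + 30) = -30 - 1*36 = -30 - 36 = -66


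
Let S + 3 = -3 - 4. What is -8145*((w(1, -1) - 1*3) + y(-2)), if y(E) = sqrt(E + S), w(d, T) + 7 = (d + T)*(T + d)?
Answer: 81450 - 16290*I*sqrt(3) ≈ 81450.0 - 28215.0*I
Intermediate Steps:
w(d, T) = -7 + (T + d)**2 (w(d, T) = -7 + (d + T)*(T + d) = -7 + (T + d)*(T + d) = -7 + (T + d)**2)
S = -10 (S = -3 + (-3 - 4) = -3 - 7 = -10)
y(E) = sqrt(-10 + E) (y(E) = sqrt(E - 10) = sqrt(-10 + E))
-8145*((w(1, -1) - 1*3) + y(-2)) = -8145*(((-7 + (-1 + 1)**2) - 1*3) + sqrt(-10 - 2)) = -8145*(((-7 + 0**2) - 3) + sqrt(-12)) = -8145*(((-7 + 0) - 3) + 2*I*sqrt(3)) = -8145*((-7 - 3) + 2*I*sqrt(3)) = -8145*(-10 + 2*I*sqrt(3)) = 81450 - 16290*I*sqrt(3)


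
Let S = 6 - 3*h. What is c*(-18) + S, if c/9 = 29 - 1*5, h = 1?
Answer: -3885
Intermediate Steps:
S = 3 (S = 6 - 3*1 = 6 - 3 = 3)
c = 216 (c = 9*(29 - 1*5) = 9*(29 - 5) = 9*24 = 216)
c*(-18) + S = 216*(-18) + 3 = -3888 + 3 = -3885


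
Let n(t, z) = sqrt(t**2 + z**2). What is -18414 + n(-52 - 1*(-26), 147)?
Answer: -18414 + sqrt(22285) ≈ -18265.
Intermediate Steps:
-18414 + n(-52 - 1*(-26), 147) = -18414 + sqrt((-52 - 1*(-26))**2 + 147**2) = -18414 + sqrt((-52 + 26)**2 + 21609) = -18414 + sqrt((-26)**2 + 21609) = -18414 + sqrt(676 + 21609) = -18414 + sqrt(22285)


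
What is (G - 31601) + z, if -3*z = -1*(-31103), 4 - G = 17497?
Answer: -178385/3 ≈ -59462.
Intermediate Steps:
G = -17493 (G = 4 - 1*17497 = 4 - 17497 = -17493)
z = -31103/3 (z = -(-1)*(-31103)/3 = -⅓*31103 = -31103/3 ≈ -10368.)
(G - 31601) + z = (-17493 - 31601) - 31103/3 = -49094 - 31103/3 = -178385/3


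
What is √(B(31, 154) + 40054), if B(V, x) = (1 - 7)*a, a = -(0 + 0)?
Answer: √40054 ≈ 200.14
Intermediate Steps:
a = 0 (a = -1*0 = 0)
B(V, x) = 0 (B(V, x) = (1 - 7)*0 = -6*0 = 0)
√(B(31, 154) + 40054) = √(0 + 40054) = √40054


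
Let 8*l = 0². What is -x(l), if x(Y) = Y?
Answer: 0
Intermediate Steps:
l = 0 (l = (⅛)*0² = (⅛)*0 = 0)
-x(l) = -1*0 = 0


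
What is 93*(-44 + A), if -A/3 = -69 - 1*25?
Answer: 22134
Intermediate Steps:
A = 282 (A = -3*(-69 - 1*25) = -3*(-69 - 25) = -3*(-94) = 282)
93*(-44 + A) = 93*(-44 + 282) = 93*238 = 22134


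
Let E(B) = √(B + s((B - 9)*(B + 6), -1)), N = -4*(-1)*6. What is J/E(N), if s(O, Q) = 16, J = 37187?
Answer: 37187*√10/20 ≈ 5879.8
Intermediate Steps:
N = 24 (N = 4*6 = 24)
E(B) = √(16 + B) (E(B) = √(B + 16) = √(16 + B))
J/E(N) = 37187/(√(16 + 24)) = 37187/(√40) = 37187/((2*√10)) = 37187*(√10/20) = 37187*√10/20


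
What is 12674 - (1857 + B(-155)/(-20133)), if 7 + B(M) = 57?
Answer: 217778711/20133 ≈ 10817.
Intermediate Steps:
B(M) = 50 (B(M) = -7 + 57 = 50)
12674 - (1857 + B(-155)/(-20133)) = 12674 - (1857 + 50/(-20133)) = 12674 - (1857 + 50*(-1/20133)) = 12674 - (1857 - 50/20133) = 12674 - 1*37386931/20133 = 12674 - 37386931/20133 = 217778711/20133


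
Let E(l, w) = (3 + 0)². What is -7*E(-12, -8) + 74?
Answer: 11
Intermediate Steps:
E(l, w) = 9 (E(l, w) = 3² = 9)
-7*E(-12, -8) + 74 = -7*9 + 74 = -63 + 74 = 11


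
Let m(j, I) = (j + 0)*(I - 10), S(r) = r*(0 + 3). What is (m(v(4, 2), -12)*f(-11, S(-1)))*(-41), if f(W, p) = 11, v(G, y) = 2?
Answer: 19844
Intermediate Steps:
S(r) = 3*r (S(r) = r*3 = 3*r)
m(j, I) = j*(-10 + I)
(m(v(4, 2), -12)*f(-11, S(-1)))*(-41) = ((2*(-10 - 12))*11)*(-41) = ((2*(-22))*11)*(-41) = -44*11*(-41) = -484*(-41) = 19844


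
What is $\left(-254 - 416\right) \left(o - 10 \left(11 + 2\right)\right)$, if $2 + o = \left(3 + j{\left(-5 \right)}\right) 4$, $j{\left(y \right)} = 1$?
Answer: $77720$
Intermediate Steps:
$o = 14$ ($o = -2 + \left(3 + 1\right) 4 = -2 + 4 \cdot 4 = -2 + 16 = 14$)
$\left(-254 - 416\right) \left(o - 10 \left(11 + 2\right)\right) = \left(-254 - 416\right) \left(14 - 10 \left(11 + 2\right)\right) = - 670 \left(14 - 130\right) = \left(-670\right) \left(-116\right) = 77720$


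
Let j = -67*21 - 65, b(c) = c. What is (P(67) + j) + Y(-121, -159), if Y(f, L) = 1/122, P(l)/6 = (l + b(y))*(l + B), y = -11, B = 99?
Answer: 6625089/122 ≈ 54304.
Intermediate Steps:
P(l) = 6*(-11 + l)*(99 + l) (P(l) = 6*((l - 11)*(l + 99)) = 6*((-11 + l)*(99 + l)) = 6*(-11 + l)*(99 + l))
Y(f, L) = 1/122
j = -1472 (j = -1407 - 65 = -1472)
(P(67) + j) + Y(-121, -159) = ((-6534 + 6*67² + 528*67) - 1472) + 1/122 = ((-6534 + 6*4489 + 35376) - 1472) + 1/122 = ((-6534 + 26934 + 35376) - 1472) + 1/122 = (55776 - 1472) + 1/122 = 54304 + 1/122 = 6625089/122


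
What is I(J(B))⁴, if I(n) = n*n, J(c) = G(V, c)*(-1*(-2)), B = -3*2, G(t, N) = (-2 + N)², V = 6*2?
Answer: 72057594037927936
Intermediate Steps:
V = 12
B = -6
J(c) = 2*(-2 + c)² (J(c) = (-2 + c)²*(-1*(-2)) = (-2 + c)²*2 = 2*(-2 + c)²)
I(n) = n²
I(J(B))⁴ = ((2*(-2 - 6)²)²)⁴ = ((2*(-8)²)²)⁴ = ((2*64)²)⁴ = (128²)⁴ = 16384⁴ = 72057594037927936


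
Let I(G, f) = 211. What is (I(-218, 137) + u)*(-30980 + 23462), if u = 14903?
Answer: -113627052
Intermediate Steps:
(I(-218, 137) + u)*(-30980 + 23462) = (211 + 14903)*(-30980 + 23462) = 15114*(-7518) = -113627052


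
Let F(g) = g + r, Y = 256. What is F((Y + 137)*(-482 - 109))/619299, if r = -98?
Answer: -232361/619299 ≈ -0.37520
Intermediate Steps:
F(g) = -98 + g (F(g) = g - 98 = -98 + g)
F((Y + 137)*(-482 - 109))/619299 = (-98 + (256 + 137)*(-482 - 109))/619299 = (-98 + 393*(-591))*(1/619299) = (-98 - 232263)*(1/619299) = -232361*1/619299 = -232361/619299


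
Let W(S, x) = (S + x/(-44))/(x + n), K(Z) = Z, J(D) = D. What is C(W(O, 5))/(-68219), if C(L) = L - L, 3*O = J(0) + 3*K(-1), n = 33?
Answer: 0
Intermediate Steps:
O = -1 (O = (0 + 3*(-1))/3 = (0 - 3)/3 = (⅓)*(-3) = -1)
W(S, x) = (S - x/44)/(33 + x) (W(S, x) = (S + x/(-44))/(x + 33) = (S + x*(-1/44))/(33 + x) = (S - x/44)/(33 + x))
C(L) = 0
C(W(O, 5))/(-68219) = 0/(-68219) = 0*(-1/68219) = 0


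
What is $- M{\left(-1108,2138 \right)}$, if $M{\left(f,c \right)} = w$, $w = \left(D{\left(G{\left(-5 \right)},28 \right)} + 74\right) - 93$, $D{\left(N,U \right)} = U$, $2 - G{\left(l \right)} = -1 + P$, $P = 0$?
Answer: $-9$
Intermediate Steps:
$G{\left(l \right)} = 3$ ($G{\left(l \right)} = 2 - \left(-1 + 0\right) = 2 - -1 = 2 + 1 = 3$)
$w = 9$ ($w = \left(28 + 74\right) - 93 = 102 - 93 = 9$)
$M{\left(f,c \right)} = 9$
$- M{\left(-1108,2138 \right)} = \left(-1\right) 9 = -9$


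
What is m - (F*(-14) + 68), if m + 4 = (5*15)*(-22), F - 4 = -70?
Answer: -2646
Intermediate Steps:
F = -66 (F = 4 - 70 = -66)
m = -1654 (m = -4 + (5*15)*(-22) = -4 + 75*(-22) = -4 - 1650 = -1654)
m - (F*(-14) + 68) = -1654 - (-66*(-14) + 68) = -1654 - (924 + 68) = -1654 - 1*992 = -1654 - 992 = -2646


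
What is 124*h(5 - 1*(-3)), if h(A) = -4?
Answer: -496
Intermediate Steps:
124*h(5 - 1*(-3)) = 124*(-4) = -496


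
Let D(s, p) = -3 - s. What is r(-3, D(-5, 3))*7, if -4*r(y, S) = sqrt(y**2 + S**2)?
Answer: -7*sqrt(13)/4 ≈ -6.3097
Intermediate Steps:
r(y, S) = -sqrt(S**2 + y**2)/4 (r(y, S) = -sqrt(y**2 + S**2)/4 = -sqrt(S**2 + y**2)/4)
r(-3, D(-5, 3))*7 = -sqrt((-3 - 1*(-5))**2 + (-3)**2)/4*7 = -sqrt((-3 + 5)**2 + 9)/4*7 = -sqrt(2**2 + 9)/4*7 = -sqrt(4 + 9)/4*7 = -sqrt(13)/4*7 = -7*sqrt(13)/4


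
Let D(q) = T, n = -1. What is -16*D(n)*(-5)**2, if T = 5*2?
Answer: -4000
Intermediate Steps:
T = 10
D(q) = 10
-16*D(n)*(-5)**2 = -16*10*(-5)**2 = -160*25 = -4000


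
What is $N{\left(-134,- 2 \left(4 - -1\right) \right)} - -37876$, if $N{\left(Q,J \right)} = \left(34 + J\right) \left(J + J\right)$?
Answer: $37396$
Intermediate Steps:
$N{\left(Q,J \right)} = 2 J \left(34 + J\right)$ ($N{\left(Q,J \right)} = \left(34 + J\right) 2 J = 2 J \left(34 + J\right)$)
$N{\left(-134,- 2 \left(4 - -1\right) \right)} - -37876 = 2 \left(- 2 \left(4 - -1\right)\right) \left(34 - 2 \left(4 - -1\right)\right) - -37876 = 2 \left(- 2 \left(4 + \left(-4 + 5\right)\right)\right) \left(34 - 2 \left(4 + \left(-4 + 5\right)\right)\right) + 37876 = 2 \left(- 2 \left(4 + 1\right)\right) \left(34 - 2 \left(4 + 1\right)\right) + 37876 = 2 \left(\left(-2\right) 5\right) \left(34 - 10\right) + 37876 = 2 \left(-10\right) \left(34 - 10\right) + 37876 = 2 \left(-10\right) 24 + 37876 = -480 + 37876 = 37396$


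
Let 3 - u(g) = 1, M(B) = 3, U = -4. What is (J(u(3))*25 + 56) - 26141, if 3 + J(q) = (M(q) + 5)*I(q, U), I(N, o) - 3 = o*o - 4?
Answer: -23160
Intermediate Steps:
I(N, o) = -1 + o² (I(N, o) = 3 + (o*o - 4) = 3 + (o² - 4) = 3 + (-4 + o²) = -1 + o²)
u(g) = 2 (u(g) = 3 - 1*1 = 3 - 1 = 2)
J(q) = 117 (J(q) = -3 + (3 + 5)*(-1 + (-4)²) = -3 + 8*(-1 + 16) = -3 + 8*15 = -3 + 120 = 117)
(J(u(3))*25 + 56) - 26141 = (117*25 + 56) - 26141 = (2925 + 56) - 26141 = 2981 - 26141 = -23160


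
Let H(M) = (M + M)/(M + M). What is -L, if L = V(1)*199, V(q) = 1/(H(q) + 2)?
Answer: -199/3 ≈ -66.333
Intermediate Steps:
H(M) = 1 (H(M) = (2*M)/((2*M)) = (2*M)*(1/(2*M)) = 1)
V(q) = ⅓ (V(q) = 1/(1 + 2) = 1/3 = ⅓)
L = 199/3 (L = (⅓)*199 = 199/3 ≈ 66.333)
-L = -1*199/3 = -199/3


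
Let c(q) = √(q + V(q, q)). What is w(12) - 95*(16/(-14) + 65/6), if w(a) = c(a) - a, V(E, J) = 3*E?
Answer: -39169/42 + 4*√3 ≈ -925.67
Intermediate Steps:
c(q) = 2*√q (c(q) = √(q + 3*q) = √(4*q) = 2*√q)
w(a) = -a + 2*√a (w(a) = 2*√a - a = -a + 2*√a)
w(12) - 95*(16/(-14) + 65/6) = (-1*12 + 2*√12) - 95*(16/(-14) + 65/6) = (-12 + 2*(2*√3)) - 95*(16*(-1/14) + 65*(⅙)) = (-12 + 4*√3) - 95*(-8/7 + 65/6) = (-12 + 4*√3) - 95*407/42 = (-12 + 4*√3) - 38665/42 = -39169/42 + 4*√3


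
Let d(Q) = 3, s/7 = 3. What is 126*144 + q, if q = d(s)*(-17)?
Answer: 18093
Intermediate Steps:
s = 21 (s = 7*3 = 21)
q = -51 (q = 3*(-17) = -51)
126*144 + q = 126*144 - 51 = 18144 - 51 = 18093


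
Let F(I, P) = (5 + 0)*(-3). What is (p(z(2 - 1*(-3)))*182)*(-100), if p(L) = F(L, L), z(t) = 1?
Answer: 273000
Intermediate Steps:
F(I, P) = -15 (F(I, P) = 5*(-3) = -15)
p(L) = -15
(p(z(2 - 1*(-3)))*182)*(-100) = -15*182*(-100) = -2730*(-100) = 273000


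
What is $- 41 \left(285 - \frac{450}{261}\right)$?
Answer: $- \frac{336815}{29} \approx -11614.0$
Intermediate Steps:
$- 41 \left(285 - \frac{450}{261}\right) = - 41 \left(285 - \frac{50}{29}\right) = \left(-41\right) \frac{8215}{29} = - \frac{336815}{29}$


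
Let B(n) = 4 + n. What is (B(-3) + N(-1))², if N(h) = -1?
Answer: 0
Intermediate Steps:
(B(-3) + N(-1))² = ((4 - 3) - 1)² = (1 - 1)² = 0² = 0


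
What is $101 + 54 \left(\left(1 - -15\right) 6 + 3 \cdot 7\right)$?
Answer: $6419$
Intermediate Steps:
$101 + 54 \left(\left(1 - -15\right) 6 + 3 \cdot 7\right) = 101 + 54 \left(\left(1 + 15\right) 6 + 21\right) = 101 + 54 \left(16 \cdot 6 + 21\right) = 101 + 54 \left(96 + 21\right) = 101 + 54 \cdot 117 = 101 + 6318 = 6419$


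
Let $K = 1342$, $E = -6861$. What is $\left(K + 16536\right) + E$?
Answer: $11017$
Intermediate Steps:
$\left(K + 16536\right) + E = \left(1342 + 16536\right) - 6861 = 17878 - 6861 = 11017$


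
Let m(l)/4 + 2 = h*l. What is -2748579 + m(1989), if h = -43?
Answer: -3090695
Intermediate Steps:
m(l) = -8 - 172*l (m(l) = -8 + 4*(-43*l) = -8 - 172*l)
-2748579 + m(1989) = -2748579 + (-8 - 172*1989) = -2748579 + (-8 - 342108) = -2748579 - 342116 = -3090695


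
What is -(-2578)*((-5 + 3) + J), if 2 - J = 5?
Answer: -12890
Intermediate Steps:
J = -3 (J = 2 - 1*5 = 2 - 5 = -3)
-(-2578)*((-5 + 3) + J) = -(-2578)*((-5 + 3) - 3) = -(-2578)*(-2 - 3) = -(-2578)*(-5) = -1289*10 = -12890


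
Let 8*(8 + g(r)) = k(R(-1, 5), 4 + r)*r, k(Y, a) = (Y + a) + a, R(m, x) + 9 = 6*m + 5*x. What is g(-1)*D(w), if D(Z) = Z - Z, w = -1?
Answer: 0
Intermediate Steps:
R(m, x) = -9 + 5*x + 6*m (R(m, x) = -9 + (6*m + 5*x) = -9 + (5*x + 6*m) = -9 + 5*x + 6*m)
k(Y, a) = Y + 2*a
D(Z) = 0
g(r) = -8 + r*(18 + 2*r)/8 (g(r) = -8 + (((-9 + 5*5 + 6*(-1)) + 2*(4 + r))*r)/8 = -8 + (((-9 + 25 - 6) + (8 + 2*r))*r)/8 = -8 + ((10 + (8 + 2*r))*r)/8 = -8 + ((18 + 2*r)*r)/8 = -8 + (r*(18 + 2*r))/8 = -8 + r*(18 + 2*r)/8)
g(-1)*D(w) = (-8 + (¼)*(-1)*(9 - 1))*0 = (-8 + (¼)*(-1)*8)*0 = (-8 - 2)*0 = -10*0 = 0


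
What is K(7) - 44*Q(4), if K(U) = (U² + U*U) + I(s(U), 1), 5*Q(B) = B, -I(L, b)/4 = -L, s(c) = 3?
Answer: 374/5 ≈ 74.800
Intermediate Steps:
I(L, b) = 4*L (I(L, b) = -(-4)*L = 4*L)
Q(B) = B/5
K(U) = 12 + 2*U² (K(U) = (U² + U*U) + 4*3 = (U² + U²) + 12 = 2*U² + 12 = 12 + 2*U²)
K(7) - 44*Q(4) = (12 + 2*7²) - 44*4/5 = (12 + 2*49) - 44*⅘ = (12 + 98) - 176/5 = 110 - 176/5 = 374/5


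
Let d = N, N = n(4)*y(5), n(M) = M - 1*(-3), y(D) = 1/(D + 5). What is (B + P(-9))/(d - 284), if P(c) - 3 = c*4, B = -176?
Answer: 2090/2833 ≈ 0.73773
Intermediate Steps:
y(D) = 1/(5 + D)
n(M) = 3 + M (n(M) = M + 3 = 3 + M)
P(c) = 3 + 4*c (P(c) = 3 + c*4 = 3 + 4*c)
N = 7/10 (N = (3 + 4)/(5 + 5) = 7/10 ≈ 0.70000)
d = 7/10 ≈ 0.70000
(B + P(-9))/(d - 284) = (-176 + (3 + 4*(-9)))/(7/10 - 284) = (-176 + (3 - 36))/(-2833/10) = (-176 - 33)*(-10/2833) = -209*(-10/2833) = 2090/2833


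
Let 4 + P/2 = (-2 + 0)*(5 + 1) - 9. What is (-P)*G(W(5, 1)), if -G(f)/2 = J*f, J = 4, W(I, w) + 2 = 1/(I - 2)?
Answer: 2000/3 ≈ 666.67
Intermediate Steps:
W(I, w) = -2 + 1/(-2 + I) (W(I, w) = -2 + 1/(I - 2) = -2 + 1/(-2 + I))
G(f) = -8*f
P = -50 (P = -8 + 2*((-2 + 0)*(5 + 1) - 9) = -8 + 2*(-2*6 - 9) = -8 + 2*(-12 - 9) = -8 + 2*(-21) = -8 - 42 = -50)
(-P)*G(W(5, 1)) = (-1*(-50))*(-8*(5 - 2*5)/(-2 + 5)) = 50*(-8*(5 - 10)/3) = 50*(-8*(-5)/3) = 50*(-8*(-5/3)) = 50*(40/3) = 2000/3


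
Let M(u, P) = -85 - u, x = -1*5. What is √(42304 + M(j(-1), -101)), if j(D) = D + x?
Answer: 5*√1689 ≈ 205.49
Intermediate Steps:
x = -5
j(D) = -5 + D (j(D) = D - 5 = -5 + D)
√(42304 + M(j(-1), -101)) = √(42304 + (-85 - (-5 - 1))) = √(42304 + (-85 - 1*(-6))) = √(42304 + (-85 + 6)) = √(42304 - 79) = √42225 = 5*√1689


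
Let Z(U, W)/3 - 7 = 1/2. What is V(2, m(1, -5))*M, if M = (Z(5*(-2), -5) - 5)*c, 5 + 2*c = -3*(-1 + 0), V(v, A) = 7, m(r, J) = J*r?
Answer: -245/2 ≈ -122.50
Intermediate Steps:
Z(U, W) = 45/2 (Z(U, W) = 21 + 3/2 = 45/2)
c = -1 (c = -5/2 + (-3*(-1 + 0))/2 = -5/2 + (-3*(-1))/2 = -5/2 + (1/2)*3 = -5/2 + 3/2 = -1)
M = -35/2 (M = (45/2 - 5)*(-1) = (35/2)*(-1) = -35/2 ≈ -17.500)
V(2, m(1, -5))*M = 7*(-35/2) = -245/2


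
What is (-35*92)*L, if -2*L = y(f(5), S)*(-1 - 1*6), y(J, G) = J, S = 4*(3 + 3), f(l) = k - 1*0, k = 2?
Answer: -22540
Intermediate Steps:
f(l) = 2 (f(l) = 2 - 1*0 = 2 + 0 = 2)
S = 24 (S = 4*6 = 24)
L = 7 (L = -(-1 - 1*6) = -(-1 - 6) = -(-7) = -½*(-14) = 7)
(-35*92)*L = -35*92*7 = -3220*7 = -22540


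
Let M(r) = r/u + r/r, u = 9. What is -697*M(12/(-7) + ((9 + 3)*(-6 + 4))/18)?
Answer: -87125/189 ≈ -460.98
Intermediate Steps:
M(r) = 1 + r/9 (M(r) = r/9 + r/r = r*(1/9) + 1 = r/9 + 1 = 1 + r/9)
-697*M(12/(-7) + ((9 + 3)*(-6 + 4))/18) = -697*(1 + (12/(-7) + ((9 + 3)*(-6 + 4))/18)/9) = -697*(1 + (12*(-1/7) + (12*(-2))*(1/18))/9) = -697*(1 + (-12/7 - 24*1/18)/9) = -697*(1 + (-12/7 - 4/3)/9) = -697*(1 + (1/9)*(-64/21)) = -697*(1 - 64/189) = -697*125/189 = -87125/189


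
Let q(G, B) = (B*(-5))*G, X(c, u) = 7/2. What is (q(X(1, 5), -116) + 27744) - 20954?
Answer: 8820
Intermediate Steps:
X(c, u) = 7/2 (X(c, u) = 7*(1/2) = 7/2)
q(G, B) = -5*B*G (q(G, B) = (-5*B)*G = -5*B*G)
(q(X(1, 5), -116) + 27744) - 20954 = (-5*(-116)*7/2 + 27744) - 20954 = (2030 + 27744) - 20954 = 29774 - 20954 = 8820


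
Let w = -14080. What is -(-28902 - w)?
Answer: 14822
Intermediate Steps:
-(-28902 - w) = -(-28902 - 1*(-14080)) = -(-28902 + 14080) = -1*(-14822) = 14822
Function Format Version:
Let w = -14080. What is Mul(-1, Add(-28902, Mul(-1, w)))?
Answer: 14822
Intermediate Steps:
Mul(-1, Add(-28902, Mul(-1, w))) = Mul(-1, Add(-28902, Mul(-1, -14080))) = Mul(-1, Add(-28902, 14080)) = Mul(-1, -14822) = 14822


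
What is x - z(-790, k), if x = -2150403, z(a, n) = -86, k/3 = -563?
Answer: -2150317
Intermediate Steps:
k = -1689 (k = 3*(-563) = -1689)
x - z(-790, k) = -2150403 - 1*(-86) = -2150403 + 86 = -2150317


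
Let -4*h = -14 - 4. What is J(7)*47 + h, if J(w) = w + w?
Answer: 1325/2 ≈ 662.50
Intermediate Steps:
h = 9/2 (h = -(-14 - 4)/4 = -¼*(-18) = 9/2 ≈ 4.5000)
J(w) = 2*w
J(7)*47 + h = (2*7)*47 + 9/2 = 14*47 + 9/2 = 658 + 9/2 = 1325/2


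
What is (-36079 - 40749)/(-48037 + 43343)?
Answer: 38414/2347 ≈ 16.367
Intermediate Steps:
(-36079 - 40749)/(-48037 + 43343) = -76828/(-4694) = -76828*(-1/4694) = 38414/2347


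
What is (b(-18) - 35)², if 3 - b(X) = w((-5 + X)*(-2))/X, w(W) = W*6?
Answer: 2500/9 ≈ 277.78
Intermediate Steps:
w(W) = 6*W
b(X) = 3 - (60 - 12*X)/X (b(X) = 3 - 6*((-5 + X)*(-2))/X = 3 - 6*(10 - 2*X)/X = 3 - (60 - 12*X)/X)
(b(-18) - 35)² = ((15 - 60/(-18)) - 35)² = ((15 - 60*(-1/18)) - 35)² = ((15 + 10/3) - 35)² = (55/3 - 35)² = (-50/3)² = 2500/9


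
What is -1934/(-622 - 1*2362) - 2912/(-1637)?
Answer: 5927683/2442404 ≈ 2.4270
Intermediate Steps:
-1934/(-622 - 1*2362) - 2912/(-1637) = -1934/(-622 - 2362) - 2912*(-1/1637) = -1934/(-2984) + 2912/1637 = -1934*(-1/2984) + 2912/1637 = 967/1492 + 2912/1637 = 5927683/2442404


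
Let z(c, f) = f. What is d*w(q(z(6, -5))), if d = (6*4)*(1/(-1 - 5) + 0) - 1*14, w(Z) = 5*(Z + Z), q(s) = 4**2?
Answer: -2880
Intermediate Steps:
q(s) = 16
w(Z) = 10*Z (w(Z) = 5*(2*Z) = 10*Z)
d = -18 (d = 24*(1/(-6) + 0) - 14 = 24*(-1/6 + 0) - 14 = 24*(-1/6) - 14 = -4 - 14 = -18)
d*w(q(z(6, -5))) = -180*16 = -18*160 = -2880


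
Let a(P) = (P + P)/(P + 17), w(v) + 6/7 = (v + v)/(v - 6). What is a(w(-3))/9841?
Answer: -8/3473873 ≈ -2.3029e-6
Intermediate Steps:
w(v) = -6/7 + 2*v/(-6 + v) (w(v) = -6/7 + (v + v)/(v - 6) = -6/7 + (2*v)/(-6 + v) = -6/7 + 2*v/(-6 + v))
a(P) = 2*P/(17 + P) (a(P) = (2*P)/(17 + P) = 2*P/(17 + P))
a(w(-3))/9841 = (2*(4*(9 + 2*(-3))/(7*(-6 - 3)))/(17 + 4*(9 + 2*(-3))/(7*(-6 - 3))))/9841 = (2*((4/7)*(9 - 6)/(-9))/(17 + (4/7)*(9 - 6)/(-9)))*(1/9841) = (2*((4/7)*(-1/9)*3)/(17 + (4/7)*(-1/9)*3))*(1/9841) = (2*(-4/21)/(17 - 4/21))*(1/9841) = (2*(-4/21)/(353/21))*(1/9841) = (2*(-4/21)*(21/353))*(1/9841) = -8/353*1/9841 = -8/3473873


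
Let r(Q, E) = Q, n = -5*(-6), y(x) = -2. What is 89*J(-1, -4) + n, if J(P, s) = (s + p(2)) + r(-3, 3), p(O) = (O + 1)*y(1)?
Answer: -1127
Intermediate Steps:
n = 30
p(O) = -2 - 2*O (p(O) = (O + 1)*(-2) = (1 + O)*(-2) = -2 - 2*O)
J(P, s) = -9 + s (J(P, s) = (s + (-2 - 2*2)) - 3 = (s + (-2 - 4)) - 3 = (s - 6) - 3 = (-6 + s) - 3 = -9 + s)
89*J(-1, -4) + n = 89*(-9 - 4) + 30 = 89*(-13) + 30 = -1157 + 30 = -1127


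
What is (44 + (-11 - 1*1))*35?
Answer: 1120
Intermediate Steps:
(44 + (-11 - 1*1))*35 = (44 + (-11 - 1))*35 = (44 - 12)*35 = 32*35 = 1120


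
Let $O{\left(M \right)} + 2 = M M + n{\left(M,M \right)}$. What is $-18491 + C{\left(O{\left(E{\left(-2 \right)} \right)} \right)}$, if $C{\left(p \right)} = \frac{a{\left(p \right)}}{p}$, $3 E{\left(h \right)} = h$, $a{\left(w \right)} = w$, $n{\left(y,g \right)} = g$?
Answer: $-18490$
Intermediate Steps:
$E{\left(h \right)} = \frac{h}{3}$
$O{\left(M \right)} = -2 + M + M^{2}$ ($O{\left(M \right)} = -2 + \left(M M + M\right) = -2 + \left(M^{2} + M\right) = -2 + \left(M + M^{2}\right) = -2 + M + M^{2}$)
$C{\left(p \right)} = 1$ ($C{\left(p \right)} = \frac{p}{p} = 1$)
$-18491 + C{\left(O{\left(E{\left(-2 \right)} \right)} \right)} = -18491 + 1 = -18490$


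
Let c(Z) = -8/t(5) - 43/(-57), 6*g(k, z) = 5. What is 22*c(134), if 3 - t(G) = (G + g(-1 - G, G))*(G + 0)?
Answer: 208714/8949 ≈ 23.323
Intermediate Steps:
g(k, z) = ⅚ (g(k, z) = (⅙)*5 = ⅚)
t(G) = 3 - G*(⅚ + G) (t(G) = 3 - (G + ⅚)*(G + 0) = 3 - (⅚ + G)*G = 3 - G*(⅚ + G))
c(Z) = 9487/8949 (c(Z) = -8/(3 - 1*5² - ⅚*5) - 43/(-57) = -8/(3 - 1*25 - 25/6) - 43*(-1/57) = -8/(3 - 25 - 25/6) + 43/57 = -8/(-157/6) + 43/57 = -8*(-6/157) + 43/57 = 48/157 + 43/57 = 9487/8949)
22*c(134) = 22*(9487/8949) = 208714/8949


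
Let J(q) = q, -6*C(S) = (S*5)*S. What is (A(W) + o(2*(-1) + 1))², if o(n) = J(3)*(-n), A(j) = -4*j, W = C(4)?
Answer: 28561/9 ≈ 3173.4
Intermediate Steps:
C(S) = -5*S²/6 (C(S) = -S*5*S/6 = -5*S*S/6 = -5*S²/6)
W = -40/3 (W = -⅚*4² = -⅚*16 = -40/3 ≈ -13.333)
o(n) = -3*n (o(n) = 3*(-n) = -3*n)
(A(W) + o(2*(-1) + 1))² = (-4*(-40/3) - 3*(2*(-1) + 1))² = (160/3 - 3*(-2 + 1))² = (160/3 - 3*(-1))² = (160/3 + 3)² = (169/3)² = 28561/9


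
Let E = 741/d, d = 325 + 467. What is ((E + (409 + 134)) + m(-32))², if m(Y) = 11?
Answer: 21463129009/69696 ≈ 3.0795e+5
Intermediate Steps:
d = 792
E = 247/264 (E = 741/792 = 741*(1/792) = 247/264 ≈ 0.93561)
((E + (409 + 134)) + m(-32))² = ((247/264 + (409 + 134)) + 11)² = ((247/264 + 543) + 11)² = (143599/264 + 11)² = (146503/264)² = 21463129009/69696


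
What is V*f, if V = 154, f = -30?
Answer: -4620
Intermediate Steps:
V*f = 154*(-30) = -4620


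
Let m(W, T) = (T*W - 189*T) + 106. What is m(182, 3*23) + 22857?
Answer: 22480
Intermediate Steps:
m(W, T) = 106 - 189*T + T*W (m(W, T) = (-189*T + T*W) + 106 = 106 - 189*T + T*W)
m(182, 3*23) + 22857 = (106 - 567*23 + (3*23)*182) + 22857 = (106 - 189*69 + 69*182) + 22857 = (106 - 13041 + 12558) + 22857 = -377 + 22857 = 22480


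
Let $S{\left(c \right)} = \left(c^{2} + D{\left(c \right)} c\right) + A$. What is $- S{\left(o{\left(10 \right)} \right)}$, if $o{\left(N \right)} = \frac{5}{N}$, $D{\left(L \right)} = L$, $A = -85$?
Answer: $\frac{169}{2} \approx 84.5$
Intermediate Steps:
$S{\left(c \right)} = -85 + 2 c^{2}$ ($S{\left(c \right)} = \left(c^{2} + c c\right) - 85 = \left(c^{2} + c^{2}\right) - 85 = 2 c^{2} - 85 = -85 + 2 c^{2}$)
$- S{\left(o{\left(10 \right)} \right)} = - (-85 + 2 \left(\frac{5}{10}\right)^{2}) = - (-85 + 2 \left(5 \cdot \frac{1}{10}\right)^{2}) = - (-85 + \frac{2}{4}) = - (-85 + 2 \cdot \frac{1}{4}) = - (-85 + \frac{1}{2}) = \left(-1\right) \left(- \frac{169}{2}\right) = \frac{169}{2}$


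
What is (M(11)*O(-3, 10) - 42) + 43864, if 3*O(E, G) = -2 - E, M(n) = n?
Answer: 131477/3 ≈ 43826.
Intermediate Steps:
O(E, G) = -⅔ - E/3 (O(E, G) = (-2 - E)/3 = -⅔ - E/3)
(M(11)*O(-3, 10) - 42) + 43864 = (11*(-⅔ - ⅓*(-3)) - 42) + 43864 = (11*(-⅔ + 1) - 42) + 43864 = (11*(⅓) - 42) + 43864 = (11/3 - 42) + 43864 = -115/3 + 43864 = 131477/3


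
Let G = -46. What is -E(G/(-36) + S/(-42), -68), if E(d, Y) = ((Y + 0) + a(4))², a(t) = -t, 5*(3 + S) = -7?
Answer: -5184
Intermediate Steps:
S = -22/5 (S = -3 + (⅕)*(-7) = -3 - 7/5 = -22/5 ≈ -4.4000)
E(d, Y) = (-4 + Y)² (E(d, Y) = ((Y + 0) - 1*4)² = (Y - 4)² = (-4 + Y)²)
-E(G/(-36) + S/(-42), -68) = -(-4 - 68)² = -1*(-72)² = -1*5184 = -5184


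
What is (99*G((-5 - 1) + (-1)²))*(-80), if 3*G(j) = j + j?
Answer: 26400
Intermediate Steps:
G(j) = 2*j/3 (G(j) = (j + j)/3 = (2*j)/3 = 2*j/3)
(99*G((-5 - 1) + (-1)²))*(-80) = (99*(2*((-5 - 1) + (-1)²)/3))*(-80) = (99*(2*(-6 + 1)/3))*(-80) = (99*((⅔)*(-5)))*(-80) = (99*(-10/3))*(-80) = -330*(-80) = 26400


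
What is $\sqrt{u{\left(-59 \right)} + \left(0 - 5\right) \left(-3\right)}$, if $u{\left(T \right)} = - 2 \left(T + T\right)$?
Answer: $\sqrt{251} \approx 15.843$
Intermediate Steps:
$u{\left(T \right)} = - 4 T$ ($u{\left(T \right)} = - 2 \cdot 2 T = - 4 T$)
$\sqrt{u{\left(-59 \right)} + \left(0 - 5\right) \left(-3\right)} = \sqrt{\left(-4\right) \left(-59\right) + \left(0 - 5\right) \left(-3\right)} = \sqrt{236 - -15} = \sqrt{236 + 15} = \sqrt{251}$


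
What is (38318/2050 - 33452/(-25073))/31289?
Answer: 7681521/12001818275 ≈ 0.00064003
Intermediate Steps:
(38318/2050 - 33452/(-25073))/31289 = (38318*(1/2050) - 33452*(-1/25073))*(1/31289) = (19159/1025 + 33452/25073)*(1/31289) = (514661907/25699825)*(1/31289) = 7681521/12001818275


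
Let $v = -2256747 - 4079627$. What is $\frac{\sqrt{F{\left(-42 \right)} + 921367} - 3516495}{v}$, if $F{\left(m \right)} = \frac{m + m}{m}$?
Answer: $\frac{3516495}{6336374} - \frac{\sqrt{921369}}{6336374} \approx 0.55482$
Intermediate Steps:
$v = -6336374$
$F{\left(m \right)} = 2$ ($F{\left(m \right)} = \frac{2 m}{m} = 2$)
$\frac{\sqrt{F{\left(-42 \right)} + 921367} - 3516495}{v} = \frac{\sqrt{2 + 921367} - 3516495}{-6336374} = \left(\sqrt{921369} - 3516495\right) \left(- \frac{1}{6336374}\right) = \left(-3516495 + \sqrt{921369}\right) \left(- \frac{1}{6336374}\right) = \frac{3516495}{6336374} - \frac{\sqrt{921369}}{6336374}$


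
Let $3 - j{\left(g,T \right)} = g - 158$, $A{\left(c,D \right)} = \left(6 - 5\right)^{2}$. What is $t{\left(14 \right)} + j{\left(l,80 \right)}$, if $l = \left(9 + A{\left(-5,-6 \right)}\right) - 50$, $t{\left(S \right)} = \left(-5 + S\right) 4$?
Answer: $237$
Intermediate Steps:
$A{\left(c,D \right)} = 1$ ($A{\left(c,D \right)} = 1^{2} = 1$)
$t{\left(S \right)} = -20 + 4 S$
$l = -40$ ($l = \left(9 + 1\right) - 50 = 10 - 50 = -40$)
$j{\left(g,T \right)} = 161 - g$ ($j{\left(g,T \right)} = 3 - \left(g - 158\right) = 3 - \left(-158 + g\right) = 161 - g$)
$t{\left(14 \right)} + j{\left(l,80 \right)} = \left(-20 + 4 \cdot 14\right) + \left(161 - -40\right) = \left(-20 + 56\right) + \left(161 + 40\right) = 36 + 201 = 237$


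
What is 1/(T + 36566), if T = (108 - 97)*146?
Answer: 1/38172 ≈ 2.6197e-5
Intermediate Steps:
T = 1606 (T = 11*146 = 1606)
1/(T + 36566) = 1/(1606 + 36566) = 1/38172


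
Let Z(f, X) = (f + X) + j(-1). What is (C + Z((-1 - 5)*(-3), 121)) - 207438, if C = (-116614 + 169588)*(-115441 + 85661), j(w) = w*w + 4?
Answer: -1577773014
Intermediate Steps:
j(w) = 4 + w² (j(w) = w² + 4 = 4 + w²)
Z(f, X) = 5 + X + f (Z(f, X) = (f + X) + (4 + (-1)²) = (X + f) + (4 + 1) = (X + f) + 5 = 5 + X + f)
C = -1577565720 (C = 52974*(-29780) = -1577565720)
(C + Z((-1 - 5)*(-3), 121)) - 207438 = (-1577565720 + (5 + 121 + (-1 - 5)*(-3))) - 207438 = (-1577565720 + (5 + 121 - 6*(-3))) - 207438 = (-1577565720 + (5 + 121 + 18)) - 207438 = (-1577565720 + 144) - 207438 = -1577565576 - 207438 = -1577773014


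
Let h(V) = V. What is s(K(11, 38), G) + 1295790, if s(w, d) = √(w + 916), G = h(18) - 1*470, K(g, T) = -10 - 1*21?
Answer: 1295790 + √885 ≈ 1.2958e+6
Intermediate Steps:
K(g, T) = -31 (K(g, T) = -10 - 21 = -31)
G = -452 (G = 18 - 1*470 = 18 - 470 = -452)
s(w, d) = √(916 + w)
s(K(11, 38), G) + 1295790 = √(916 - 31) + 1295790 = √885 + 1295790 = 1295790 + √885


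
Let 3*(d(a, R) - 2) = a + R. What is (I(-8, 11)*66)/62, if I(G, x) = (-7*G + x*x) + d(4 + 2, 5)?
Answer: 6028/31 ≈ 194.45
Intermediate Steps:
d(a, R) = 2 + R/3 + a/3 (d(a, R) = 2 + (a + R)/3 = 2 + (R + a)/3 = 2 + (R/3 + a/3) = 2 + R/3 + a/3)
I(G, x) = 17/3 + x² - 7*G (I(G, x) = (-7*G + x*x) + (2 + (⅓)*5 + (4 + 2)/3) = (-7*G + x²) + (2 + 5/3 + (⅓)*6) = (x² - 7*G) + (2 + 5/3 + 2) = (x² - 7*G) + 17/3 = 17/3 + x² - 7*G)
(I(-8, 11)*66)/62 = ((17/3 + 11² - 7*(-8))*66)/62 = ((17/3 + 121 + 56)*66)*(1/62) = ((548/3)*66)*(1/62) = 12056*(1/62) = 6028/31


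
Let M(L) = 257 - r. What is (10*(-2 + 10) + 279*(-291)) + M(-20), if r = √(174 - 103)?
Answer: -80852 - √71 ≈ -80860.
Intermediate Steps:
r = √71 ≈ 8.4261
M(L) = 257 - √71
(10*(-2 + 10) + 279*(-291)) + M(-20) = (10*(-2 + 10) + 279*(-291)) + (257 - √71) = (10*8 - 81189) + (257 - √71) = (80 - 81189) + (257 - √71) = -81109 + (257 - √71) = -80852 - √71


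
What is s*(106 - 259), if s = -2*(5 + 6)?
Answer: 3366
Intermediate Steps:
s = -22 (s = -2*11 = -22)
s*(106 - 259) = -22*(106 - 259) = -22*(-153) = 3366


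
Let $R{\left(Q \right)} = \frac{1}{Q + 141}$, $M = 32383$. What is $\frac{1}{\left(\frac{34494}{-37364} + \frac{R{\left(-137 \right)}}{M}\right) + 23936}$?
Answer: $\frac{1209958412}{28960447539771} \approx 4.178 \cdot 10^{-5}$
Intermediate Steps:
$R{\left(Q \right)} = \frac{1}{141 + Q}$
$\frac{1}{\left(\frac{34494}{-37364} + \frac{R{\left(-137 \right)}}{M}\right) + 23936} = \frac{1}{\left(\frac{34494}{-37364} + \frac{1}{\left(141 - 137\right) 32383}\right) + 23936} = \frac{1}{\left(34494 \left(- \frac{1}{37364}\right) + \frac{1}{4} \cdot \frac{1}{32383}\right) + 23936} = \frac{1}{\left(- \frac{17247}{18682} + \frac{1}{4} \cdot \frac{1}{32383}\right) + 23936} = \frac{1}{\left(- \frac{17247}{18682} + \frac{1}{129532}\right) + 23936} = \frac{1}{- \frac{1117009861}{1209958412} + 23936} = \frac{1}{\frac{28960447539771}{1209958412}} = \frac{1209958412}{28960447539771}$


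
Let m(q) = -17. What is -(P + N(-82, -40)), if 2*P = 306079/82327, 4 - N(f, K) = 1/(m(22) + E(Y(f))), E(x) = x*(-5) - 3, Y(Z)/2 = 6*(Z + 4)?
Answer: -2247657023/383643820 ≈ -5.8587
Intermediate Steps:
Y(Z) = 48 + 12*Z (Y(Z) = 2*(6*(Z + 4)) = 2*(6*(4 + Z)) = 2*(24 + 6*Z) = 48 + 12*Z)
E(x) = -3 - 5*x (E(x) = -5*x - 3 = -3 - 5*x)
N(f, K) = 4 - 1/(-260 - 60*f) (N(f, K) = 4 - 1/(-17 + (-3 - 5*(48 + 12*f))) = 4 - 1/(-17 + (-3 + (-240 - 60*f))) = 4 - 1/(-17 + (-243 - 60*f)) = 4 - 1/(-260 - 60*f))
P = 306079/164654 (P = (306079/82327)/2 = (306079*(1/82327))/2 = (½)*(306079/82327) = 306079/164654 ≈ 1.8589)
-(P + N(-82, -40)) = -(306079/164654 + 3*(347 + 80*(-82))/(20*(13 + 3*(-82)))) = -(306079/164654 + 3*(347 - 6560)/(20*(13 - 246))) = -(306079/164654 + (3/20)*(-6213)/(-233)) = -(306079/164654 + (3/20)*(-1/233)*(-6213)) = -(306079/164654 + 18639/4660) = -1*2247657023/383643820 = -2247657023/383643820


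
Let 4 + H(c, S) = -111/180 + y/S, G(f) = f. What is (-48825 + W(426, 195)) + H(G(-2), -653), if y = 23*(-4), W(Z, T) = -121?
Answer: -1917879641/39180 ≈ -48951.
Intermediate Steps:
y = -92
H(c, S) = -277/60 - 92/S (H(c, S) = -4 + (-111/180 - 92/S) = -4 + (-111*1/180 - 92/S) = -4 + (-37/60 - 92/S) = -277/60 - 92/S)
(-48825 + W(426, 195)) + H(G(-2), -653) = (-48825 - 121) + (-277/60 - 92/(-653)) = -48946 + (-277/60 - 92*(-1/653)) = -48946 + (-277/60 + 92/653) = -48946 - 175361/39180 = -1917879641/39180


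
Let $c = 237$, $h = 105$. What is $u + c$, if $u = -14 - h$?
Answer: $118$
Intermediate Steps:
$u = -119$ ($u = -14 - 105 = -119$)
$u + c = -119 + 237 = 118$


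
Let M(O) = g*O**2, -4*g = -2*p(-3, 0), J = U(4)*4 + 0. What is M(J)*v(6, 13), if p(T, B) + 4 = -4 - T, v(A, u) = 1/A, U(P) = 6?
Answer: -240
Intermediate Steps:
p(T, B) = -8 - T (p(T, B) = -4 + (-4 - T) = -8 - T)
J = 24 (J = 6*4 + 0 = 24 + 0 = 24)
g = -5/2 (g = -(-1)*(-8 - 1*(-3))/2 = -(-1)*(-8 + 3)/2 = -(-1)*(-5)/2 = -1/4*10 = -5/2 ≈ -2.5000)
M(O) = -5*O**2/2
M(J)*v(6, 13) = -5/2*24**2/6 = -5/2*576*(1/6) = -1440*1/6 = -240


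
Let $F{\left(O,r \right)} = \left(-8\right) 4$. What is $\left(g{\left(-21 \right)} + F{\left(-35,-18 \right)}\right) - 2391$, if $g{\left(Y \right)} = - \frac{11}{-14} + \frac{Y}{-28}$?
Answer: $- \frac{67801}{28} \approx -2421.5$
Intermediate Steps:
$F{\left(O,r \right)} = -32$
$g{\left(Y \right)} = \frac{11}{14} - \frac{Y}{28}$ ($g{\left(Y \right)} = \left(-11\right) \left(- \frac{1}{14}\right) + Y \left(- \frac{1}{28}\right) = \frac{11}{14} - \frac{Y}{28}$)
$\left(g{\left(-21 \right)} + F{\left(-35,-18 \right)}\right) - 2391 = \left(\left(\frac{11}{14} - - \frac{3}{4}\right) - 32\right) - 2391 = \left(\left(\frac{11}{14} + \frac{3}{4}\right) - 32\right) - 2391 = \left(\frac{43}{28} - 32\right) - 2391 = - \frac{853}{28} - 2391 = - \frac{67801}{28}$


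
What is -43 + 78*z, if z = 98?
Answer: 7601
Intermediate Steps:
-43 + 78*z = -43 + 78*98 = -43 + 7644 = 7601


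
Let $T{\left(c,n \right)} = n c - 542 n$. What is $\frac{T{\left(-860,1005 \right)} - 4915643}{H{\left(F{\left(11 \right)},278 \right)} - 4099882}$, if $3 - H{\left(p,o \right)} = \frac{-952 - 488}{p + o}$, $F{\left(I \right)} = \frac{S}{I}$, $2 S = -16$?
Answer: $\frac{1929019165}{1250461511} \approx 1.5426$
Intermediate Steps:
$S = -8$ ($S = \frac{1}{2} \left(-16\right) = -8$)
$F{\left(I \right)} = - \frac{8}{I}$
$T{\left(c,n \right)} = - 542 n + c n$ ($T{\left(c,n \right)} = c n - 542 n = - 542 n + c n$)
$H{\left(p,o \right)} = 3 + \frac{1440}{o + p}$ ($H{\left(p,o \right)} = 3 - \frac{-952 - 488}{p + o} = 3 - - \frac{1440}{o + p} = 3 + \frac{1440}{o + p}$)
$\frac{T{\left(-860,1005 \right)} - 4915643}{H{\left(F{\left(11 \right)},278 \right)} - 4099882} = \frac{1005 \left(-542 - 860\right) - 4915643}{\frac{3 \left(480 + 278 - \frac{8}{11}\right)}{278 - \frac{8}{11}} - 4099882} = \frac{1005 \left(-1402\right) - 4915643}{\frac{3 \left(480 + 278 - \frac{8}{11}\right)}{278 - \frac{8}{11}} - 4099882} = \frac{-1409010 - 4915643}{\frac{3 \left(480 + 278 - \frac{8}{11}\right)}{278 - \frac{8}{11}} - 4099882} = - \frac{6324653}{3 \frac{1}{\frac{3050}{11}} \cdot \frac{8330}{11} - 4099882} = - \frac{6324653}{3 \cdot \frac{11}{3050} \cdot \frac{8330}{11} - 4099882} = - \frac{6324653}{\frac{2499}{305} - 4099882} = - \frac{6324653}{- \frac{1250461511}{305}} = \left(-6324653\right) \left(- \frac{305}{1250461511}\right) = \frac{1929019165}{1250461511}$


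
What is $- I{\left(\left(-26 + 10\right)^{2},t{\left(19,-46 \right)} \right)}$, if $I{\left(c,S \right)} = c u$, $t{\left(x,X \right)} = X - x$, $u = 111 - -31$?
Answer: $-36352$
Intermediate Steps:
$u = 142$ ($u = 111 + 31 = 142$)
$I{\left(c,S \right)} = 142 c$ ($I{\left(c,S \right)} = c 142 = 142 c$)
$- I{\left(\left(-26 + 10\right)^{2},t{\left(19,-46 \right)} \right)} = - 142 \left(-26 + 10\right)^{2} = - 142 \left(-16\right)^{2} = - 142 \cdot 256 = \left(-1\right) 36352 = -36352$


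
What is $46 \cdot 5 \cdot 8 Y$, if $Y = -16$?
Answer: $-29440$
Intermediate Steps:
$46 \cdot 5 \cdot 8 Y = 46 \cdot 5 \cdot 8 \left(-16\right) = 46 \cdot 40 \left(-16\right) = 1840 \left(-16\right) = -29440$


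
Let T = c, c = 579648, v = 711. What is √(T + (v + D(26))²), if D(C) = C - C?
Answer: √1085169 ≈ 1041.7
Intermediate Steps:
D(C) = 0
T = 579648
√(T + (v + D(26))²) = √(579648 + (711 + 0)²) = √(579648 + 711²) = √(579648 + 505521) = √1085169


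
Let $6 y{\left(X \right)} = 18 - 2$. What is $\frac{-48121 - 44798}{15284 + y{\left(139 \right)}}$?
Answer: $- \frac{278757}{45860} \approx -6.0784$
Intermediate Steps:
$y{\left(X \right)} = \frac{8}{3}$ ($y{\left(X \right)} = \frac{18 - 2}{6} = \frac{1}{6} \cdot 16 = \frac{8}{3}$)
$\frac{-48121 - 44798}{15284 + y{\left(139 \right)}} = \frac{-48121 - 44798}{15284 + \frac{8}{3}} = - \frac{92919}{\frac{45860}{3}} = \left(-92919\right) \frac{3}{45860} = - \frac{278757}{45860}$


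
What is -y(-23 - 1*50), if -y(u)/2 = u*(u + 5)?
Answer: 9928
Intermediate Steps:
y(u) = -2*u*(5 + u) (y(u) = -2*u*(u + 5) = -2*u*(5 + u))
-y(-23 - 1*50) = -(-2)*(-23 - 1*50)*(5 + (-23 - 1*50)) = -(-2)*(-23 - 50)*(5 + (-23 - 50)) = -(-2)*(-73)*(5 - 73) = -(-2)*(-73)*(-68) = -1*(-9928) = 9928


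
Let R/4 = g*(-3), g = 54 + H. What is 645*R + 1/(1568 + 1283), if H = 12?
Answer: -1456404839/2851 ≈ -5.1084e+5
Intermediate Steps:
g = 66 (g = 54 + 12 = 66)
R = -792 (R = 4*(66*(-3)) = 4*(-198) = -792)
645*R + 1/(1568 + 1283) = 645*(-792) + 1/(1568 + 1283) = -510840 + 1/2851 = -1456404839/2851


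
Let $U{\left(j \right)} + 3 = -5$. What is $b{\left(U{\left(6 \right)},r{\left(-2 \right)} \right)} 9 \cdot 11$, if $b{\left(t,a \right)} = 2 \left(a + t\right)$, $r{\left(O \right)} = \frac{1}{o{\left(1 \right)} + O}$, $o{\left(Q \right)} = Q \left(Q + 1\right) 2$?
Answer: $-1485$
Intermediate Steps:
$o{\left(Q \right)} = 2 Q \left(1 + Q\right)$ ($o{\left(Q \right)} = Q \left(1 + Q\right) 2 = 2 Q \left(1 + Q\right)$)
$r{\left(O \right)} = \frac{1}{4 + O}$ ($r{\left(O \right)} = \frac{1}{2 \cdot 1 \left(1 + 1\right) + O} = \frac{1}{2 \cdot 1 \cdot 2 + O} = \frac{1}{4 + O}$)
$U{\left(j \right)} = -8$ ($U{\left(j \right)} = -3 - 5 = -8$)
$b{\left(t,a \right)} = 2 a + 2 t$
$b{\left(U{\left(6 \right)},r{\left(-2 \right)} \right)} 9 \cdot 11 = \left(\frac{2}{4 - 2} + 2 \left(-8\right)\right) 9 \cdot 11 = \left(\frac{2}{2} - 16\right) 9 \cdot 11 = \left(2 \cdot \frac{1}{2} - 16\right) 9 \cdot 11 = \left(1 - 16\right) 9 \cdot 11 = \left(-15\right) 9 \cdot 11 = \left(-135\right) 11 = -1485$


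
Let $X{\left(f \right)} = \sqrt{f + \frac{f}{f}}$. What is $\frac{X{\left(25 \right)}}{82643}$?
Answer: $\frac{\sqrt{26}}{82643} \approx 6.1699 \cdot 10^{-5}$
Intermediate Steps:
$X{\left(f \right)} = \sqrt{1 + f}$ ($X{\left(f \right)} = \sqrt{f + 1} = \sqrt{1 + f}$)
$\frac{X{\left(25 \right)}}{82643} = \frac{\sqrt{1 + 25}}{82643} = \sqrt{26} \cdot \frac{1}{82643} = \frac{\sqrt{26}}{82643}$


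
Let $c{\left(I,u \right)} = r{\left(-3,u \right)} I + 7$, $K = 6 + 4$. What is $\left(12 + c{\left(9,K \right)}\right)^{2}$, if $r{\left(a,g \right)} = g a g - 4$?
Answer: $7382089$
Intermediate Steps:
$r{\left(a,g \right)} = -4 + a g^{2}$ ($r{\left(a,g \right)} = a g g - 4 = a g^{2} - 4 = -4 + a g^{2}$)
$K = 10$
$c{\left(I,u \right)} = 7 + I \left(-4 - 3 u^{2}\right)$ ($c{\left(I,u \right)} = \left(-4 - 3 u^{2}\right) I + 7 = I \left(-4 - 3 u^{2}\right) + 7 = 7 + I \left(-4 - 3 u^{2}\right)$)
$\left(12 + c{\left(9,K \right)}\right)^{2} = \left(12 + \left(7 - 9 \left(4 + 3 \cdot 10^{2}\right)\right)\right)^{2} = \left(12 + \left(7 - 9 \left(4 + 3 \cdot 100\right)\right)\right)^{2} = \left(12 + \left(7 - 9 \left(4 + 300\right)\right)\right)^{2} = \left(12 + \left(7 - 9 \cdot 304\right)\right)^{2} = \left(12 + \left(7 - 2736\right)\right)^{2} = \left(12 - 2729\right)^{2} = \left(-2717\right)^{2} = 7382089$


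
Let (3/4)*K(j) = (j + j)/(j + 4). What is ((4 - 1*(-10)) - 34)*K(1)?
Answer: -32/3 ≈ -10.667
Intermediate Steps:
K(j) = 8*j/(3*(4 + j)) (K(j) = 4*((j + j)/(j + 4))/3 = 4*((2*j)/(4 + j))/3 = 4*(2*j/(4 + j))/3 = 8*j/(3*(4 + j)))
((4 - 1*(-10)) - 34)*K(1) = ((4 - 1*(-10)) - 34)*((8/3)*1/(4 + 1)) = ((4 + 10) - 34)*((8/3)*1/5) = (14 - 34)*((8/3)*1*(⅕)) = -20*8/15 = -32/3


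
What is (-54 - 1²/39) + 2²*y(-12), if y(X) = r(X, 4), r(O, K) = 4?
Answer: -1483/39 ≈ -38.026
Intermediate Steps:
y(X) = 4
(-54 - 1²/39) + 2²*y(-12) = (-54 - 1²/39) + 2²*4 = (-54 - 1/39) + 4*4 = (-54 - 1*1/39) + 16 = (-54 - 1/39) + 16 = -2107/39 + 16 = -1483/39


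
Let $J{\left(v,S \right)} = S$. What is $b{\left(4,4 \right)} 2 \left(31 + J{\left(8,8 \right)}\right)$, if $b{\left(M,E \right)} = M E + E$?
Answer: $1560$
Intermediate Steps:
$b{\left(M,E \right)} = E + E M$ ($b{\left(M,E \right)} = E M + E = E + E M$)
$b{\left(4,4 \right)} 2 \left(31 + J{\left(8,8 \right)}\right) = 4 \left(1 + 4\right) 2 \left(31 + 8\right) = 4 \cdot 5 \cdot 2 \cdot 39 = 20 \cdot 2 \cdot 39 = 40 \cdot 39 = 1560$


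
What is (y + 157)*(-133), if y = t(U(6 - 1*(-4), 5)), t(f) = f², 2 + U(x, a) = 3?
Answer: -21014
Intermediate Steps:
U(x, a) = 1 (U(x, a) = -2 + 3 = 1)
y = 1 (y = 1² = 1)
(y + 157)*(-133) = (1 + 157)*(-133) = 158*(-133) = -21014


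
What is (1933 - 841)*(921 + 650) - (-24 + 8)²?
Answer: 1715276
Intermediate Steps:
(1933 - 841)*(921 + 650) - (-24 + 8)² = 1092*1571 - 1*(-16)² = 1715532 - 1*256 = 1715532 - 256 = 1715276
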